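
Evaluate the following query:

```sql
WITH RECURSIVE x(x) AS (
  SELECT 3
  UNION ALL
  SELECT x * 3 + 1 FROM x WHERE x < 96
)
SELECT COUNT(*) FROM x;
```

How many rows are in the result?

5

Base: x=3.
Iteration 1: 3 < 96 holds -> x = 3 * 3 + 1 = 10.
Iteration 2: 10 < 96 holds -> x = 10 * 3 + 1 = 31.
Iteration 3: 31 < 96 holds -> x = 31 * 3 + 1 = 94.
Iteration 4: 94 < 96 holds -> x = 94 * 3 + 1 = 283.
Iteration 5: 283 < 96 fails; recursion stops.
Total rows emitted: 5.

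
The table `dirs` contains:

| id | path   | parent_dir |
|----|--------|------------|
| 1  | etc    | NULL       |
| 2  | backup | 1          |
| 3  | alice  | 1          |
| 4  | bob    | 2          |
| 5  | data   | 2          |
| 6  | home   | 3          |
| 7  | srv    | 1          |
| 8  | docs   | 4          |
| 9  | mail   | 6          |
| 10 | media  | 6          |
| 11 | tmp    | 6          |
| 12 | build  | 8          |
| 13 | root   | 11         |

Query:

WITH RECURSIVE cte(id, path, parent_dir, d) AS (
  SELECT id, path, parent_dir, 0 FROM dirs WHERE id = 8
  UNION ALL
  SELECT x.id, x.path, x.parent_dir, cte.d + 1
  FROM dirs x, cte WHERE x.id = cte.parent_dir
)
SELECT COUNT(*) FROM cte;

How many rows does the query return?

4

Base: id=8 (docs), parent_dir=4, d 0.
Iteration 1: join on id=4 -> bob (id 4, parent_dir=2, d 1).
Iteration 2: join on id=2 -> backup (id 2, parent_dir=1, d 2).
Iteration 3: join on id=1 -> etc (id 1, parent_dir=NULL, d 3).
Iteration 4: parent_dir is NULL; no match; recursion stops.
Total rows emitted: 4.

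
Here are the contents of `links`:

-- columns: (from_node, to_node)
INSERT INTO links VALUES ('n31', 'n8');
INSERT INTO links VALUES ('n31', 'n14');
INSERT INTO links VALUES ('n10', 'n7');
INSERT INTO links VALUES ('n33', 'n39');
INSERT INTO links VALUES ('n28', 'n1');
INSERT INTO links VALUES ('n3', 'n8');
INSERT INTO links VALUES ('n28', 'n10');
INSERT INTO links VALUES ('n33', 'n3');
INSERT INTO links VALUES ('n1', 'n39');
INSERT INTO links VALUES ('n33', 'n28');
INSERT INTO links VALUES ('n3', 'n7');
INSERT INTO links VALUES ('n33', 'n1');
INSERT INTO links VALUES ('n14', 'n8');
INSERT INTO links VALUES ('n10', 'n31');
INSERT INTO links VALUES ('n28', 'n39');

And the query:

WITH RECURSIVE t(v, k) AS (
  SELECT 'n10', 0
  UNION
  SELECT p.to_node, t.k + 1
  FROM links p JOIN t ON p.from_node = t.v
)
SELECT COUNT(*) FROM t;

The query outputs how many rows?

6

Base: (n10, k=0).
Iteration 1: edges from {n10} -> (n31, k=1), (n7, k=1).
Iteration 2: edges from {n31,n7} -> (n14, k=2), (n8, k=2).
Iteration 3: edges from {n14,n8} -> (n8, k=3).
Iteration 4: no outgoing edges from {n8}; recursion stops.
Total rows emitted: 6.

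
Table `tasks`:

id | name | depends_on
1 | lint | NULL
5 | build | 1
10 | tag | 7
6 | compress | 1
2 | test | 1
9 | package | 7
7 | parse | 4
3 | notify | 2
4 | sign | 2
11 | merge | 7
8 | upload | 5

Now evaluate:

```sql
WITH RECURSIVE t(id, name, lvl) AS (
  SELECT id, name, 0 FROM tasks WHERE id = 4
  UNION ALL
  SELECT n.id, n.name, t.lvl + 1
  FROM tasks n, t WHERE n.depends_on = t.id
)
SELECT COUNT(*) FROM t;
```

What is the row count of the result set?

5

Base: id=4 (sign) at lvl 0.
Iteration 1: rows with depends_on in {4} -> parse (id 7, lvl 1).
Iteration 2: rows with depends_on in {7} -> package (id 9, lvl 2), tag (id 10, lvl 2), merge (id 11, lvl 2).
Iteration 3: no rows with depends_on in {9,10,11}; recursion stops.
Total rows emitted: 5.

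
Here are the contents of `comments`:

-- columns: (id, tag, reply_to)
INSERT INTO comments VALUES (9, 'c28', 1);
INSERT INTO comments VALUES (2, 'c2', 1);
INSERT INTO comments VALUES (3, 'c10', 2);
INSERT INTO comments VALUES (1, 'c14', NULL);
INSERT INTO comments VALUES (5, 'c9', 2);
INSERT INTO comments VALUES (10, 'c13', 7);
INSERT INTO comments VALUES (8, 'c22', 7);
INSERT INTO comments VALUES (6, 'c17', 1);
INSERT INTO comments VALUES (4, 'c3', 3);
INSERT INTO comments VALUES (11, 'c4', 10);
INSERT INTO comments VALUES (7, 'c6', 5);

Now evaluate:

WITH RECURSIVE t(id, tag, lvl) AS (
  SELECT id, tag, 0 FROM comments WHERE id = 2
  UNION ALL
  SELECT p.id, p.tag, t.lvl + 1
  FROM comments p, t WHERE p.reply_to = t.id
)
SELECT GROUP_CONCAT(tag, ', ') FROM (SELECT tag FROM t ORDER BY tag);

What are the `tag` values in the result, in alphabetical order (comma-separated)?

Base: id=2 (c2) at lvl 0.
Iteration 1: rows with reply_to in {2} -> c10 (id 3, lvl 1), c9 (id 5, lvl 1).
Iteration 2: rows with reply_to in {3,5} -> c3 (id 4, lvl 2), c6 (id 7, lvl 2).
Iteration 3: rows with reply_to in {4,7} -> c22 (id 8, lvl 3), c13 (id 10, lvl 3).
Iteration 4: rows with reply_to in {8,10} -> c4 (id 11, lvl 4).
Iteration 5: no rows with reply_to in {11}; recursion stops.

c10, c13, c2, c22, c3, c4, c6, c9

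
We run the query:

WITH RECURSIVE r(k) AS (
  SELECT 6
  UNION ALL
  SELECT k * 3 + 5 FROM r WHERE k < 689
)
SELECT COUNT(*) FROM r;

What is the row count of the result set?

6

Base: k=6.
Iteration 1: 6 < 689 holds -> k = 6 * 3 + 5 = 23.
Iteration 2: 23 < 689 holds -> k = 23 * 3 + 5 = 74.
Iteration 3: 74 < 689 holds -> k = 74 * 3 + 5 = 227.
Iteration 4: 227 < 689 holds -> k = 227 * 3 + 5 = 686.
Iteration 5: 686 < 689 holds -> k = 686 * 3 + 5 = 2063.
Iteration 6: 2063 < 689 fails; recursion stops.
Total rows emitted: 6.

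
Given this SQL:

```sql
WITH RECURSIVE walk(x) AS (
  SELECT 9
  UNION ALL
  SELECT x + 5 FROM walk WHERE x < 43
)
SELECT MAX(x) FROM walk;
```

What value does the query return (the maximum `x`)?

Base: x=9.
Iteration 1: 9 < 43 holds -> x = 9 + 5 = 14.
Iteration 2: 14 < 43 holds -> x = 14 + 5 = 19.
Iteration 3: 19 < 43 holds -> x = 19 + 5 = 24.
Iteration 4: 24 < 43 holds -> x = 24 + 5 = 29.
Iteration 5: 29 < 43 holds -> x = 29 + 5 = 34.
Iteration 6: 34 < 43 holds -> x = 34 + 5 = 39.
Iteration 7: 39 < 43 holds -> x = 39 + 5 = 44.
Iteration 8: 44 < 43 fails; recursion stops.
x values: 9, 14, 19, 24, 29, 34, 39, 44; the maximum is 44.

44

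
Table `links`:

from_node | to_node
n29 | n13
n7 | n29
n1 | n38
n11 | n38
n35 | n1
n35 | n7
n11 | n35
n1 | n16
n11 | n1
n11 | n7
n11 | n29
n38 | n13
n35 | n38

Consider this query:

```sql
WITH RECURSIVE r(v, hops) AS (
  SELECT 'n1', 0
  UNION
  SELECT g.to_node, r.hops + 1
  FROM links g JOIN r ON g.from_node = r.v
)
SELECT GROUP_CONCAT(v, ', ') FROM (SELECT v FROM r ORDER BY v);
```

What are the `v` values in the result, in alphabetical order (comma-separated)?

n1, n13, n16, n38

Base: (n1, hops=0).
Iteration 1: edges from {n1} -> (n16, hops=1), (n38, hops=1).
Iteration 2: edges from {n16,n38} -> (n13, hops=2).
Iteration 3: no outgoing edges from {n13}; recursion stops.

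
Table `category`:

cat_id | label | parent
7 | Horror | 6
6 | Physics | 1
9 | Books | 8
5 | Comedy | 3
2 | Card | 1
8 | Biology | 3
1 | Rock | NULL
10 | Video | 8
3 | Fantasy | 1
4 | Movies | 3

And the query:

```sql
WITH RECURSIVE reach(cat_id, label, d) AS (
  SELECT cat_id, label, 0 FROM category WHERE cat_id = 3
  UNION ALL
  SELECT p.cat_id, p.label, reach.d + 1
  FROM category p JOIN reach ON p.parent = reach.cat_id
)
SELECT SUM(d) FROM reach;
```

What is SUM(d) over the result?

Base: cat_id=3 (Fantasy) at d 0.
Iteration 1: rows with parent in {3} -> Movies (id 4, d 1), Comedy (id 5, d 1), Biology (id 8, d 1).
Iteration 2: rows with parent in {4,5,8} -> Books (id 9, d 2), Video (id 10, d 2).
Iteration 3: no rows with parent in {9,10}; recursion stops.
SUM(d) = 0 + 1 + 1 + 1 + 2 + 2 = 7.

7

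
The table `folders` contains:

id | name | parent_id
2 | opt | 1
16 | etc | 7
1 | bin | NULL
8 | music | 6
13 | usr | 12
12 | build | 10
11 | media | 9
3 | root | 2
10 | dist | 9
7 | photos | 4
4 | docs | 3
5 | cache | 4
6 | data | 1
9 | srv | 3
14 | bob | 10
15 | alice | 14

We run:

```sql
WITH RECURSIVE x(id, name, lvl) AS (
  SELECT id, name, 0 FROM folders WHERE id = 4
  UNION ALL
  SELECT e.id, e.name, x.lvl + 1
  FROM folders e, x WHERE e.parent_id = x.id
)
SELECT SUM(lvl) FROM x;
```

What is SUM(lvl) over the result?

Base: id=4 (docs) at lvl 0.
Iteration 1: rows with parent_id in {4} -> cache (id 5, lvl 1), photos (id 7, lvl 1).
Iteration 2: rows with parent_id in {5,7} -> etc (id 16, lvl 2).
Iteration 3: no rows with parent_id in {16}; recursion stops.
SUM(lvl) = 0 + 1 + 1 + 2 = 4.

4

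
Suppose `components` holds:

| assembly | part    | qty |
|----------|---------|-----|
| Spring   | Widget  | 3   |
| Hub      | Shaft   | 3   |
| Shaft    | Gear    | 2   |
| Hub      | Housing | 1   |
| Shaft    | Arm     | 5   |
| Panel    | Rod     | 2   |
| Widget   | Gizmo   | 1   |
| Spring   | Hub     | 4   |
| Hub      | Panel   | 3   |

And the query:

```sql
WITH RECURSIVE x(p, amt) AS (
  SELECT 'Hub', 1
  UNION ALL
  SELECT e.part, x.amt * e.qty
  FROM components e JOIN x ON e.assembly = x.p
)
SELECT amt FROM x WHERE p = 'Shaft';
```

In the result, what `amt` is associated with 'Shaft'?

3

Base: (Hub, amt=1).
Iteration 1: components of {Hub} -> Housing = 1*1 = 1, Panel = 1*3 = 3, Shaft = 1*3 = 3.
Iteration 2: components of {Housing,Panel,Shaft} -> Arm = 3*5 = 15, Gear = 3*2 = 6, Rod = 3*2 = 6.
Iteration 3: no further components; recursion stops.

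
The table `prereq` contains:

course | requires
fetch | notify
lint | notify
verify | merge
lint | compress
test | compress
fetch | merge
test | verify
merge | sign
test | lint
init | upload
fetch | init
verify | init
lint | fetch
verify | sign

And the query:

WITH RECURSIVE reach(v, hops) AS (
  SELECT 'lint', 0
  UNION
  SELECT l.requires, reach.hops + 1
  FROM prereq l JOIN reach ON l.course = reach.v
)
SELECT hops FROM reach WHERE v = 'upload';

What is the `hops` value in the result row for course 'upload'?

3

Base: (lint, hops=0).
Iteration 1: edges from {lint} -> (compress, hops=1), (fetch, hops=1), (notify, hops=1).
Iteration 2: edges from {compress,fetch,notify} -> (init, hops=2), (merge, hops=2), (notify, hops=2).
Iteration 3: edges from {init,merge,notify} -> (sign, hops=3), (upload, hops=3).
Iteration 4: no outgoing edges from {sign,upload}; recursion stops.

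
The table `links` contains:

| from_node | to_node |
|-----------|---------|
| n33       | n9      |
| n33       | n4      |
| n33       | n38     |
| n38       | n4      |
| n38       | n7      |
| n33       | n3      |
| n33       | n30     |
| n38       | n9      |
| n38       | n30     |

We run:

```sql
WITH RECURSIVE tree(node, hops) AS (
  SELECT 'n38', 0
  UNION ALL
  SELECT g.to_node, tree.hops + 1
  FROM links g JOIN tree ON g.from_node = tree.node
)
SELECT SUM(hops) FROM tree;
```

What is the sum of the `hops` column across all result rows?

4

Base: (n38, hops=0).
Iteration 1: edges from {n38} -> (n30, hops=1), (n4, hops=1), (n7, hops=1), (n9, hops=1).
Iteration 2: no outgoing edges from {n30,n4,n7,n9}; recursion stops.
SUM(hops) = 0 + 1 + 1 + 1 + 1 = 4.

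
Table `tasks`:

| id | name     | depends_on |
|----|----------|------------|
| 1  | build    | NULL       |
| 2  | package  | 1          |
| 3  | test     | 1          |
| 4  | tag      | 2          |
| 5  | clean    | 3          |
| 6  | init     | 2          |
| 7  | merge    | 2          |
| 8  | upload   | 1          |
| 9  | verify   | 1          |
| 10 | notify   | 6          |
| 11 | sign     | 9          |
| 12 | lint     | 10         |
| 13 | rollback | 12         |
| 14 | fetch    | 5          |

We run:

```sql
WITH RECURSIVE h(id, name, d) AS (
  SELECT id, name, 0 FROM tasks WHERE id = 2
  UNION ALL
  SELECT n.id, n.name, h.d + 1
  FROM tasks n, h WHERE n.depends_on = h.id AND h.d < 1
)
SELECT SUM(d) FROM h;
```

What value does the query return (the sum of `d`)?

Base: id=2 (package) at d 0.
Iteration 1: rows with depends_on in {2} -> tag (id 4, d 1), init (id 6, d 1), merge (id 7, d 1).
Iteration 2: d < 1 fails for all current rows; recursion stops.
SUM(d) = 0 + 1 + 1 + 1 = 3.

3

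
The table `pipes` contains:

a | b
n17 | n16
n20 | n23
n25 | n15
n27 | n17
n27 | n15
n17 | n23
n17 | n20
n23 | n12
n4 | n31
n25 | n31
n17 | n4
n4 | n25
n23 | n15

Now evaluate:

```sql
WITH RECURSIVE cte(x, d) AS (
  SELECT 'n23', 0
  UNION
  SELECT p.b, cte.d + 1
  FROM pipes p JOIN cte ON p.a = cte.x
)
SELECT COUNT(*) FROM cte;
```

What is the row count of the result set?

Base: (n23, d=0).
Iteration 1: edges from {n23} -> (n12, d=1), (n15, d=1).
Iteration 2: no outgoing edges from {n12,n15}; recursion stops.
Total rows emitted: 3.

3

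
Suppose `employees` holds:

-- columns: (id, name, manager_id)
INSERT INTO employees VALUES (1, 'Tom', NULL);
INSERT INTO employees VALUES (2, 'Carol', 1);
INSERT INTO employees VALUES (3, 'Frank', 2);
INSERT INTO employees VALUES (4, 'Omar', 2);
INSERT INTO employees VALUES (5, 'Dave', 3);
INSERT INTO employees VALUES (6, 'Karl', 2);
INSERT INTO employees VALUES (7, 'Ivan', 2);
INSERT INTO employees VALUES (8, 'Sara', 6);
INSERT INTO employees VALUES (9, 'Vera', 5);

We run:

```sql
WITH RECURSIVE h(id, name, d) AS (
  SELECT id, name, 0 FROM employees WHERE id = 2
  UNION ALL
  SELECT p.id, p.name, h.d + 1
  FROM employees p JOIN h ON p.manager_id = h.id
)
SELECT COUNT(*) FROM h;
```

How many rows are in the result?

Base: id=2 (Carol) at d 0.
Iteration 1: rows with manager_id in {2} -> Frank (id 3, d 1), Omar (id 4, d 1), Karl (id 6, d 1), Ivan (id 7, d 1).
Iteration 2: rows with manager_id in {3,4,6,7} -> Dave (id 5, d 2), Sara (id 8, d 2).
Iteration 3: rows with manager_id in {5,8} -> Vera (id 9, d 3).
Iteration 4: no rows with manager_id in {9}; recursion stops.
Total rows emitted: 8.

8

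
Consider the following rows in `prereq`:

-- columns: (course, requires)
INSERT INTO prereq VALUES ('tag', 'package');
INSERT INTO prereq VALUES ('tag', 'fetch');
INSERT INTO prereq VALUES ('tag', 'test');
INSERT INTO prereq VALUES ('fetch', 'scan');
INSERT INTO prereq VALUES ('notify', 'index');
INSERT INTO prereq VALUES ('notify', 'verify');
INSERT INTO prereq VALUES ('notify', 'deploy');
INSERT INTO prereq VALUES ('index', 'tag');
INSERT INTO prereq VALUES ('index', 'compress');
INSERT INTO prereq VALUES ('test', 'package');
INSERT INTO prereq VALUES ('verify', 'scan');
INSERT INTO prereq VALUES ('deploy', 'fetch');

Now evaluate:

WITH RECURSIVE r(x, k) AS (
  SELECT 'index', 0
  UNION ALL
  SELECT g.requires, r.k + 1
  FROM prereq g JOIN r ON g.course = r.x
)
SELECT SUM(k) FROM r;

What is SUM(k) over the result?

Base: (index, k=0).
Iteration 1: edges from {index} -> (compress, k=1), (tag, k=1).
Iteration 2: edges from {compress,tag} -> (fetch, k=2), (package, k=2), (test, k=2).
Iteration 3: edges from {fetch,package,test} -> (package, k=3), (scan, k=3).
Iteration 4: no outgoing edges from {package,scan}; recursion stops.
SUM(k) = 0 + 1 + 1 + 2 + 2 + 2 + 3 + 3 = 14.

14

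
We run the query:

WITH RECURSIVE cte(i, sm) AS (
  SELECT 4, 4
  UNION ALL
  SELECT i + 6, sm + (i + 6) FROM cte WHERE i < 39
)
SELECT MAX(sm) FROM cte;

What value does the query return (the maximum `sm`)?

154

Base: i=4, sm=4.
Iteration 1: 4 < 39 holds -> i = 4 + 6 = 10, sm = 4 + 10 = 14.
Iteration 2: 10 < 39 holds -> i = 10 + 6 = 16, sm = 14 + 16 = 30.
Iteration 3: 16 < 39 holds -> i = 16 + 6 = 22, sm = 30 + 22 = 52.
Iteration 4: 22 < 39 holds -> i = 22 + 6 = 28, sm = 52 + 28 = 80.
Iteration 5: 28 < 39 holds -> i = 28 + 6 = 34, sm = 80 + 34 = 114.
Iteration 6: 34 < 39 holds -> i = 34 + 6 = 40, sm = 114 + 40 = 154.
Iteration 7: 40 < 39 fails; recursion stops.
sm values: 4, 14, 30, 52, 80, 114, 154; the maximum is 154.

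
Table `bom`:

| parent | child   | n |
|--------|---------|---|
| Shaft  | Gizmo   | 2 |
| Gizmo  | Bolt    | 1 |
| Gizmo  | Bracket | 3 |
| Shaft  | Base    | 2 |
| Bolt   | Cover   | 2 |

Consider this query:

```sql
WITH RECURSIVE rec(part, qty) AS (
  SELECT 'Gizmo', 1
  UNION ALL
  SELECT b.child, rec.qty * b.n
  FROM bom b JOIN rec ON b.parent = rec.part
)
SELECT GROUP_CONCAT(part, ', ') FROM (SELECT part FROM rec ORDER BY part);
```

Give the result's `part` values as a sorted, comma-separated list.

Bolt, Bracket, Cover, Gizmo

Base: (Gizmo, qty=1).
Iteration 1: components of {Gizmo} -> Bolt = 1*1 = 1, Bracket = 1*3 = 3.
Iteration 2: components of {Bolt,Bracket} -> Cover = 1*2 = 2.
Iteration 3: no further components; recursion stops.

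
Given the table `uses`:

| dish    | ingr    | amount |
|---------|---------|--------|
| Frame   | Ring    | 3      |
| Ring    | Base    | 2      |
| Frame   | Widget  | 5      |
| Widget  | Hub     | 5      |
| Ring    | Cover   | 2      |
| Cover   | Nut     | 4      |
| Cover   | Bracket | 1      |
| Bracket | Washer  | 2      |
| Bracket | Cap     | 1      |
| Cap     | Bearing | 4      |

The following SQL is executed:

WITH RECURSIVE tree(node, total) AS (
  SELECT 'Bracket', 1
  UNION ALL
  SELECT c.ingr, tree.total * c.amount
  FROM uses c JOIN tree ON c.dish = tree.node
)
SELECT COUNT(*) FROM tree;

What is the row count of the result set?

Base: (Bracket, total=1).
Iteration 1: components of {Bracket} -> Cap = 1*1 = 1, Washer = 1*2 = 2.
Iteration 2: components of {Cap,Washer} -> Bearing = 1*4 = 4.
Iteration 3: no further components; recursion stops.
Total rows emitted: 4.

4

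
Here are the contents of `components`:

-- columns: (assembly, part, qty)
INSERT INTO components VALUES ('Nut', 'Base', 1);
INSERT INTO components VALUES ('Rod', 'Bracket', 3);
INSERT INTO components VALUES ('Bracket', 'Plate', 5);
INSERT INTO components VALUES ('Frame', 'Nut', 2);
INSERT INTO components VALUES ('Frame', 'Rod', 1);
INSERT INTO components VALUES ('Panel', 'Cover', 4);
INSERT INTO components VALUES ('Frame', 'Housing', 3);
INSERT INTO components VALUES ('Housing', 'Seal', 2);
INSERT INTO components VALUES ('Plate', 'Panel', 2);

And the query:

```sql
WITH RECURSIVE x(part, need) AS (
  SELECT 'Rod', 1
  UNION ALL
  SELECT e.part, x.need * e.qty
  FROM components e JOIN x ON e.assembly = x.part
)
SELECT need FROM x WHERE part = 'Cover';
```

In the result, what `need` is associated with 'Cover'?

120

Base: (Rod, need=1).
Iteration 1: components of {Rod} -> Bracket = 1*3 = 3.
Iteration 2: components of {Bracket} -> Plate = 3*5 = 15.
Iteration 3: components of {Plate} -> Panel = 15*2 = 30.
Iteration 4: components of {Panel} -> Cover = 30*4 = 120.
Iteration 5: no further components; recursion stops.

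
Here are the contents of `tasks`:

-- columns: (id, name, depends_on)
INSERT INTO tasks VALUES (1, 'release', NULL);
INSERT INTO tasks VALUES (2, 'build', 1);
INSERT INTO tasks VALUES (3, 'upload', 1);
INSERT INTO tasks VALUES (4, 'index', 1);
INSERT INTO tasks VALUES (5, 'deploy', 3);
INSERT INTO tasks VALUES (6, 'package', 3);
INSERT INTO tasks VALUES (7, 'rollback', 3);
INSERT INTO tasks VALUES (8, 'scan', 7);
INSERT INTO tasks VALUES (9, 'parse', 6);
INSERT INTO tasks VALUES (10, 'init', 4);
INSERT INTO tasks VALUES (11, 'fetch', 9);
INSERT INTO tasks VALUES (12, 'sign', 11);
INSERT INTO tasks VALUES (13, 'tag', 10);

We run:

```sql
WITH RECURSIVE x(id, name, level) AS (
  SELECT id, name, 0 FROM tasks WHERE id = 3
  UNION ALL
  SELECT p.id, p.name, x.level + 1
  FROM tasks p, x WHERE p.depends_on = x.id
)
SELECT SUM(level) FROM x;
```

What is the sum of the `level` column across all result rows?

Base: id=3 (upload) at level 0.
Iteration 1: rows with depends_on in {3} -> deploy (id 5, level 1), package (id 6, level 1), rollback (id 7, level 1).
Iteration 2: rows with depends_on in {5,6,7} -> scan (id 8, level 2), parse (id 9, level 2).
Iteration 3: rows with depends_on in {8,9} -> fetch (id 11, level 3).
Iteration 4: rows with depends_on in {11} -> sign (id 12, level 4).
Iteration 5: no rows with depends_on in {12}; recursion stops.
SUM(level) = 0 + 1 + 1 + 1 + 2 + 2 + 3 + 4 = 14.

14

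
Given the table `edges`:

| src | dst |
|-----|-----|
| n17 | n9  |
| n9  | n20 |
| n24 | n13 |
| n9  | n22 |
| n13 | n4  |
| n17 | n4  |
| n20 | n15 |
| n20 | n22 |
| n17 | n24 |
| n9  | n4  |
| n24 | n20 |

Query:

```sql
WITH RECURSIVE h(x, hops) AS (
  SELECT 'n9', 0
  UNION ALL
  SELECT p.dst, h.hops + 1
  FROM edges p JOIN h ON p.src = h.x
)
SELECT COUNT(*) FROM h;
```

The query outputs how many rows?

6

Base: (n9, hops=0).
Iteration 1: edges from {n9} -> (n20, hops=1), (n22, hops=1), (n4, hops=1).
Iteration 2: edges from {n20,n22,n4} -> (n15, hops=2), (n22, hops=2).
Iteration 3: no outgoing edges from {n15,n22}; recursion stops.
Total rows emitted: 6.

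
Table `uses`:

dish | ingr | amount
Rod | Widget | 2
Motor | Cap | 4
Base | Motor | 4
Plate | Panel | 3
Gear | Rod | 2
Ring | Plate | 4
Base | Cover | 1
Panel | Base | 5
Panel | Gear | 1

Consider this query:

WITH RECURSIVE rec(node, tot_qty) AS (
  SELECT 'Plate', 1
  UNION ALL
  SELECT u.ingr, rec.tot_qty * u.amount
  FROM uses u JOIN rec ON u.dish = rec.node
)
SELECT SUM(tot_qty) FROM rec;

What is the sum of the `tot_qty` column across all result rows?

355

Base: (Plate, tot_qty=1).
Iteration 1: components of {Plate} -> Panel = 1*3 = 3.
Iteration 2: components of {Panel} -> Base = 3*5 = 15, Gear = 3*1 = 3.
Iteration 3: components of {Base,Gear} -> Cover = 15*1 = 15, Motor = 15*4 = 60, Rod = 3*2 = 6.
Iteration 4: components of {Cover,Motor,Rod} -> Cap = 60*4 = 240, Widget = 6*2 = 12.
Iteration 5: no further components; recursion stops.
SUM(tot_qty) = 1 + 3 + 15 + 3 + 60 + 15 + 6 + 240 + 12 = 355.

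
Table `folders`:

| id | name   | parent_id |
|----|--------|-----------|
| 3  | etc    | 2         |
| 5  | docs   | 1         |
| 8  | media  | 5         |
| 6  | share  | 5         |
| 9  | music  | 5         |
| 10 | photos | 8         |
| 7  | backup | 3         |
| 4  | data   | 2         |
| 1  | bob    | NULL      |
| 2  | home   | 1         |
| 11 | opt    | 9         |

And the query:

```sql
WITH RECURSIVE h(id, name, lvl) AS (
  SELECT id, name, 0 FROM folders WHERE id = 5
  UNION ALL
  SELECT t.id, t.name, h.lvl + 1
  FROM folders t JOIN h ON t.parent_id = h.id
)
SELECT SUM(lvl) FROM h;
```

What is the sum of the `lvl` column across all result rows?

Base: id=5 (docs) at lvl 0.
Iteration 1: rows with parent_id in {5} -> share (id 6, lvl 1), media (id 8, lvl 1), music (id 9, lvl 1).
Iteration 2: rows with parent_id in {6,8,9} -> photos (id 10, lvl 2), opt (id 11, lvl 2).
Iteration 3: no rows with parent_id in {10,11}; recursion stops.
SUM(lvl) = 0 + 1 + 1 + 1 + 2 + 2 = 7.

7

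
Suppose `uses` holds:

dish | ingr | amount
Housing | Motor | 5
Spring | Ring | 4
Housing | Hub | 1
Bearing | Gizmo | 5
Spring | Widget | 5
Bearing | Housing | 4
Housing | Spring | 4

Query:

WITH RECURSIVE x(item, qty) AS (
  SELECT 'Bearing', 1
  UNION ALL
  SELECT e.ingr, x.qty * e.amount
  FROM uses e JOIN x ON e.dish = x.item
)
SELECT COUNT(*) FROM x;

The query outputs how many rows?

8

Base: (Bearing, qty=1).
Iteration 1: components of {Bearing} -> Gizmo = 1*5 = 5, Housing = 1*4 = 4.
Iteration 2: components of {Gizmo,Housing} -> Hub = 4*1 = 4, Motor = 4*5 = 20, Spring = 4*4 = 16.
Iteration 3: components of {Hub,Motor,Spring} -> Ring = 16*4 = 64, Widget = 16*5 = 80.
Iteration 4: no further components; recursion stops.
Total rows emitted: 8.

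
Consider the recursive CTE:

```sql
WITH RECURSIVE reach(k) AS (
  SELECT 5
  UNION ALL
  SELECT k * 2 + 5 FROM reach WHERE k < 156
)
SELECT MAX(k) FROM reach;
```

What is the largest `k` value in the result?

Base: k=5.
Iteration 1: 5 < 156 holds -> k = 5 * 2 + 5 = 15.
Iteration 2: 15 < 156 holds -> k = 15 * 2 + 5 = 35.
Iteration 3: 35 < 156 holds -> k = 35 * 2 + 5 = 75.
Iteration 4: 75 < 156 holds -> k = 75 * 2 + 5 = 155.
Iteration 5: 155 < 156 holds -> k = 155 * 2 + 5 = 315.
Iteration 6: 315 < 156 fails; recursion stops.
k values: 5, 15, 35, 75, 155, 315; the maximum is 315.

315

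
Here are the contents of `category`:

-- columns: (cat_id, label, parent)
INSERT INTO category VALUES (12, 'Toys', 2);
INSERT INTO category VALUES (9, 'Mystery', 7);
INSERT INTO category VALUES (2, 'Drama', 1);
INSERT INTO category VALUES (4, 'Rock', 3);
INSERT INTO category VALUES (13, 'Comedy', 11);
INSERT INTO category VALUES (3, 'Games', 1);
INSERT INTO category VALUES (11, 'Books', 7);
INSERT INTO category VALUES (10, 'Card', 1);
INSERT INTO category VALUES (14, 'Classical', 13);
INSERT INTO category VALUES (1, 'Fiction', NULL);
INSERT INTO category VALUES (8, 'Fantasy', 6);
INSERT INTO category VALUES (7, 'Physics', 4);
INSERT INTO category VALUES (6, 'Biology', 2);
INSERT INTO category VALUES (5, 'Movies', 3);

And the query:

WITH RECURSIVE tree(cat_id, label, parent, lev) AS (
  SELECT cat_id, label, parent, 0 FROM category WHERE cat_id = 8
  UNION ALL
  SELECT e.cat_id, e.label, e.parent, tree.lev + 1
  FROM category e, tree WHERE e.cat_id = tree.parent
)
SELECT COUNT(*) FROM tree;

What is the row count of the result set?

4

Base: cat_id=8 (Fantasy), parent=6, lev 0.
Iteration 1: join on cat_id=6 -> Biology (id 6, parent=2, lev 1).
Iteration 2: join on cat_id=2 -> Drama (id 2, parent=1, lev 2).
Iteration 3: join on cat_id=1 -> Fiction (id 1, parent=NULL, lev 3).
Iteration 4: parent is NULL; no match; recursion stops.
Total rows emitted: 4.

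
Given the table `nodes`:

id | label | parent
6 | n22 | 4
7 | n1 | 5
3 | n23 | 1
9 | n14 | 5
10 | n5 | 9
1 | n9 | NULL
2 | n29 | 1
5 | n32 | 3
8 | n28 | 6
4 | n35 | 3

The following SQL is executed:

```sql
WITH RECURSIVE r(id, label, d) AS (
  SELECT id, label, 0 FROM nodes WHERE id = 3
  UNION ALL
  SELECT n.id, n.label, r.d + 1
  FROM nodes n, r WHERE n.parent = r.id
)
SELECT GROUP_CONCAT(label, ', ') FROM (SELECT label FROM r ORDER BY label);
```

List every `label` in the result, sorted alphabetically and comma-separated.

n1, n14, n22, n23, n28, n32, n35, n5

Base: id=3 (n23) at d 0.
Iteration 1: rows with parent in {3} -> n35 (id 4, d 1), n32 (id 5, d 1).
Iteration 2: rows with parent in {4,5} -> n22 (id 6, d 2), n1 (id 7, d 2), n14 (id 9, d 2).
Iteration 3: rows with parent in {6,7,9} -> n28 (id 8, d 3), n5 (id 10, d 3).
Iteration 4: no rows with parent in {8,10}; recursion stops.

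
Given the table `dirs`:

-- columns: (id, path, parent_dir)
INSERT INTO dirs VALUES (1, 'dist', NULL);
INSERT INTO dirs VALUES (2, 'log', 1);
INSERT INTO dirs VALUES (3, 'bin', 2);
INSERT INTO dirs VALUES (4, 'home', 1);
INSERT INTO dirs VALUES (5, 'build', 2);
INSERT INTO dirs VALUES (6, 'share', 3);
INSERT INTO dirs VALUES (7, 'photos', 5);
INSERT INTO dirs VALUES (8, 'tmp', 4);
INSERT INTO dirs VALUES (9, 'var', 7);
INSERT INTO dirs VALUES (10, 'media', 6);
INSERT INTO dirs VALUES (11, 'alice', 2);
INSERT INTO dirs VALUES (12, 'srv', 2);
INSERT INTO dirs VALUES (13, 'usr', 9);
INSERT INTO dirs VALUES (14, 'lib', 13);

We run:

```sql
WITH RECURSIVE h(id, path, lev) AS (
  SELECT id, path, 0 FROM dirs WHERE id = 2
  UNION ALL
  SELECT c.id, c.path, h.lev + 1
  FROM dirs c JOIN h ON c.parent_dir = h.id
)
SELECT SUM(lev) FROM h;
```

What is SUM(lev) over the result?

23

Base: id=2 (log) at lev 0.
Iteration 1: rows with parent_dir in {2} -> bin (id 3, lev 1), build (id 5, lev 1), alice (id 11, lev 1), srv (id 12, lev 1).
Iteration 2: rows with parent_dir in {3,5,11,12} -> share (id 6, lev 2), photos (id 7, lev 2).
Iteration 3: rows with parent_dir in {6,7} -> var (id 9, lev 3), media (id 10, lev 3).
Iteration 4: rows with parent_dir in {9,10} -> usr (id 13, lev 4).
Iteration 5: rows with parent_dir in {13} -> lib (id 14, lev 5).
Iteration 6: no rows with parent_dir in {14}; recursion stops.
SUM(lev) = 0 + 1 + 1 + 1 + 1 + 2 + 2 + 3 + 3 + 4 + 5 = 23.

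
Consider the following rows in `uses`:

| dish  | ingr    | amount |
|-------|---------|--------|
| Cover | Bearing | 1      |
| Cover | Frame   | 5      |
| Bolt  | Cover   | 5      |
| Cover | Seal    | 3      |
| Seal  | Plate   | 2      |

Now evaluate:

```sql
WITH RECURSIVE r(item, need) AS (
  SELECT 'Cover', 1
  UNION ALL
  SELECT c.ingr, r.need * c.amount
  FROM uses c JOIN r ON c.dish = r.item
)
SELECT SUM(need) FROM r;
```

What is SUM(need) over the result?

Base: (Cover, need=1).
Iteration 1: components of {Cover} -> Bearing = 1*1 = 1, Frame = 1*5 = 5, Seal = 1*3 = 3.
Iteration 2: components of {Bearing,Frame,Seal} -> Plate = 3*2 = 6.
Iteration 3: no further components; recursion stops.
SUM(need) = 1 + 3 + 1 + 5 + 6 = 16.

16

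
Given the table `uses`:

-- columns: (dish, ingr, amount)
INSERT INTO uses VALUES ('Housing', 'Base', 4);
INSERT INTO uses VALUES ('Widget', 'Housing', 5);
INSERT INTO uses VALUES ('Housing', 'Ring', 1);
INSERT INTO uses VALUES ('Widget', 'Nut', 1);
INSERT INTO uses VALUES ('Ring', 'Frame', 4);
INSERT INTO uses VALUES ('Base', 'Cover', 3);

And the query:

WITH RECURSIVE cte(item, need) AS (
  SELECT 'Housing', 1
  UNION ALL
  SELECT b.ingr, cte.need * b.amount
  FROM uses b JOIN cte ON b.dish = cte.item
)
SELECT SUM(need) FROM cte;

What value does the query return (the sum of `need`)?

Base: (Housing, need=1).
Iteration 1: components of {Housing} -> Base = 1*4 = 4, Ring = 1*1 = 1.
Iteration 2: components of {Base,Ring} -> Cover = 4*3 = 12, Frame = 1*4 = 4.
Iteration 3: no further components; recursion stops.
SUM(need) = 1 + 4 + 1 + 12 + 4 = 22.

22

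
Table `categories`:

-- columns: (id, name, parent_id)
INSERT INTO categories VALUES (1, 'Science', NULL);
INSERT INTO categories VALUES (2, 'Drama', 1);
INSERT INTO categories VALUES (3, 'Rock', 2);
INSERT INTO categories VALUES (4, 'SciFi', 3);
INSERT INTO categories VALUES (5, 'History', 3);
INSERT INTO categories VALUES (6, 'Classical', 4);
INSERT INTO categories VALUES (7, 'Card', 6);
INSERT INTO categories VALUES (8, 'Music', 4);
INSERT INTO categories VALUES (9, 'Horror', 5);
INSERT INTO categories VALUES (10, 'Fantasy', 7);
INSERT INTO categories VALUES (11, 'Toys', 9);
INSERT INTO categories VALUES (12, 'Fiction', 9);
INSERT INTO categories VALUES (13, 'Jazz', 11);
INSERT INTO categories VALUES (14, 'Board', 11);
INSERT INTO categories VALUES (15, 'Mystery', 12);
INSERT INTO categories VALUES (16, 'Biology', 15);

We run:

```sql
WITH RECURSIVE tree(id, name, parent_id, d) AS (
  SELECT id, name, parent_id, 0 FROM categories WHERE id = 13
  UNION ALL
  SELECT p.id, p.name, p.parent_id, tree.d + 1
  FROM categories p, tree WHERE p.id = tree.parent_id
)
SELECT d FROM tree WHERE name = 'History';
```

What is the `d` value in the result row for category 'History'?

Base: id=13 (Jazz), parent_id=11, d 0.
Iteration 1: join on id=11 -> Toys (id 11, parent_id=9, d 1).
Iteration 2: join on id=9 -> Horror (id 9, parent_id=5, d 2).
Iteration 3: join on id=5 -> History (id 5, parent_id=3, d 3).
Iteration 4: join on id=3 -> Rock (id 3, parent_id=2, d 4).
Iteration 5: join on id=2 -> Drama (id 2, parent_id=1, d 5).
Iteration 6: join on id=1 -> Science (id 1, parent_id=NULL, d 6).
Iteration 7: parent_id is NULL; no match; recursion stops.

3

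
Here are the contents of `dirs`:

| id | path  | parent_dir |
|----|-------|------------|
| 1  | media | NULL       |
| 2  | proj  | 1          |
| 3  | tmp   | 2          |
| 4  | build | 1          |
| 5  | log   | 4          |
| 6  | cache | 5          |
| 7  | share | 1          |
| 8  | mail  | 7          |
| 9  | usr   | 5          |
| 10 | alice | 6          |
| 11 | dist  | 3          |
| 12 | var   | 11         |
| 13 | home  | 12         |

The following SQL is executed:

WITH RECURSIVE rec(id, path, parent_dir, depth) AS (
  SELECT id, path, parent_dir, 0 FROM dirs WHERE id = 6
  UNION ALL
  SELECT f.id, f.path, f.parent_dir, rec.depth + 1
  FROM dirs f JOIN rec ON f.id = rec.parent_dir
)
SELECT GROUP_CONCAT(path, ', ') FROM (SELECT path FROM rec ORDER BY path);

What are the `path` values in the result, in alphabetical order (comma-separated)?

Base: id=6 (cache), parent_dir=5, depth 0.
Iteration 1: join on id=5 -> log (id 5, parent_dir=4, depth 1).
Iteration 2: join on id=4 -> build (id 4, parent_dir=1, depth 2).
Iteration 3: join on id=1 -> media (id 1, parent_dir=NULL, depth 3).
Iteration 4: parent_dir is NULL; no match; recursion stops.

build, cache, log, media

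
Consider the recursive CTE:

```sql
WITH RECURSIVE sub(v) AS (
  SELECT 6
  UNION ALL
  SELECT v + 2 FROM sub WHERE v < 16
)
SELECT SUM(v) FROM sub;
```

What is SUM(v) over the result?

Base: v=6.
Iteration 1: 6 < 16 holds -> v = 6 + 2 = 8.
Iteration 2: 8 < 16 holds -> v = 8 + 2 = 10.
Iteration 3: 10 < 16 holds -> v = 10 + 2 = 12.
Iteration 4: 12 < 16 holds -> v = 12 + 2 = 14.
Iteration 5: 14 < 16 holds -> v = 14 + 2 = 16.
Iteration 6: 16 < 16 fails; recursion stops.
SUM(v) = 6 + 8 + 10 + 12 + 14 + 16 = 66.

66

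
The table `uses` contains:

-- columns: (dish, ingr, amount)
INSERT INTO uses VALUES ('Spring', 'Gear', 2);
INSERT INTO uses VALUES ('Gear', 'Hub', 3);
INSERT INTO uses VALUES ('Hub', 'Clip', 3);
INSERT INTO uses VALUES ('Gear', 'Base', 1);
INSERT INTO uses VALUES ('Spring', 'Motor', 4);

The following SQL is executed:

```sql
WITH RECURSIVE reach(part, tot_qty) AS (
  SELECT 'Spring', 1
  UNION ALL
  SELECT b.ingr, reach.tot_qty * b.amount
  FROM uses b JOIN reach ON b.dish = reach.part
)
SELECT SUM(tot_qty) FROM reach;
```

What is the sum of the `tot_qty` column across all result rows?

33

Base: (Spring, tot_qty=1).
Iteration 1: components of {Spring} -> Gear = 1*2 = 2, Motor = 1*4 = 4.
Iteration 2: components of {Gear,Motor} -> Base = 2*1 = 2, Hub = 2*3 = 6.
Iteration 3: components of {Base,Hub} -> Clip = 6*3 = 18.
Iteration 4: no further components; recursion stops.
SUM(tot_qty) = 1 + 2 + 4 + 6 + 2 + 18 = 33.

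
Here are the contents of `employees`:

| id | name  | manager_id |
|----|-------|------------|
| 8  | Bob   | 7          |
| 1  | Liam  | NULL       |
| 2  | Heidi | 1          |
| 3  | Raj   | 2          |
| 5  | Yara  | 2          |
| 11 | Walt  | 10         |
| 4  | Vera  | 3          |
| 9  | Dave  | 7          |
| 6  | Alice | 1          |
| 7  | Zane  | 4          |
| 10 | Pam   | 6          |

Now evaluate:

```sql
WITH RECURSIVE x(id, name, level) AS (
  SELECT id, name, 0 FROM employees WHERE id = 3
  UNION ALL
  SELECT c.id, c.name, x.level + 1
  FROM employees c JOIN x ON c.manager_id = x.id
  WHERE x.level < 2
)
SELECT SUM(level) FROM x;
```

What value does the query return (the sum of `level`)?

3

Base: id=3 (Raj) at level 0.
Iteration 1: rows with manager_id in {3} -> Vera (id 4, level 1).
Iteration 2: rows with manager_id in {4} -> Zane (id 7, level 2).
Iteration 3: level < 2 fails for all current rows; recursion stops.
SUM(level) = 0 + 1 + 2 = 3.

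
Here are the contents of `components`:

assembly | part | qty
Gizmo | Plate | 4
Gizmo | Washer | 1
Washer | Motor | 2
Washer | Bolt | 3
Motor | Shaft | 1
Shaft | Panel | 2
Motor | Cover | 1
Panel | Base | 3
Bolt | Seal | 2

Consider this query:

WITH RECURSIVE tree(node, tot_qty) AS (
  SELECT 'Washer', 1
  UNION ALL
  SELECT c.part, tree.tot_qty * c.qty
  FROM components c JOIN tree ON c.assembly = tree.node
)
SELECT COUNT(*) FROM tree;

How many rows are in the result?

Base: (Washer, tot_qty=1).
Iteration 1: components of {Washer} -> Bolt = 1*3 = 3, Motor = 1*2 = 2.
Iteration 2: components of {Bolt,Motor} -> Cover = 2*1 = 2, Seal = 3*2 = 6, Shaft = 2*1 = 2.
Iteration 3: components of {Cover,Seal,Shaft} -> Panel = 2*2 = 4.
Iteration 4: components of {Panel} -> Base = 4*3 = 12.
Iteration 5: no further components; recursion stops.
Total rows emitted: 8.

8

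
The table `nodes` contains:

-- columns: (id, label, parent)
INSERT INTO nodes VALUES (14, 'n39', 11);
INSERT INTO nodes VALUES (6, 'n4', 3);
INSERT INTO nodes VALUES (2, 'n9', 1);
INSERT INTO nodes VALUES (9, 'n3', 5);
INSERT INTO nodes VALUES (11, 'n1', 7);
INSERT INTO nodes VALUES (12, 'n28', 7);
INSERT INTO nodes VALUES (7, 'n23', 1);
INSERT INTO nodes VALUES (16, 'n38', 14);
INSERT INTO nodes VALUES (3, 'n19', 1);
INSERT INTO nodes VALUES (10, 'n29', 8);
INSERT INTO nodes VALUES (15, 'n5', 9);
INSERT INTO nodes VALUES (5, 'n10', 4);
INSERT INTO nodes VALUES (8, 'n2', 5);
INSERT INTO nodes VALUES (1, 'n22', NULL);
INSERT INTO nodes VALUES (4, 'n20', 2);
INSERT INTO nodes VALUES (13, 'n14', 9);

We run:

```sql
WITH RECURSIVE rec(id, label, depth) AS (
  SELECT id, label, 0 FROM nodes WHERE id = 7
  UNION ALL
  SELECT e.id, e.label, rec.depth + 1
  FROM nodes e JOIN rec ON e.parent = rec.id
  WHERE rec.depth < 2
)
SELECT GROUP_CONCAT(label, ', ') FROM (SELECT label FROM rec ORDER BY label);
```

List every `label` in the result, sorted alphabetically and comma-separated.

n1, n23, n28, n39

Base: id=7 (n23) at depth 0.
Iteration 1: rows with parent in {7} -> n1 (id 11, depth 1), n28 (id 12, depth 1).
Iteration 2: rows with parent in {11,12} -> n39 (id 14, depth 2).
Iteration 3: depth < 2 fails for all current rows; recursion stops.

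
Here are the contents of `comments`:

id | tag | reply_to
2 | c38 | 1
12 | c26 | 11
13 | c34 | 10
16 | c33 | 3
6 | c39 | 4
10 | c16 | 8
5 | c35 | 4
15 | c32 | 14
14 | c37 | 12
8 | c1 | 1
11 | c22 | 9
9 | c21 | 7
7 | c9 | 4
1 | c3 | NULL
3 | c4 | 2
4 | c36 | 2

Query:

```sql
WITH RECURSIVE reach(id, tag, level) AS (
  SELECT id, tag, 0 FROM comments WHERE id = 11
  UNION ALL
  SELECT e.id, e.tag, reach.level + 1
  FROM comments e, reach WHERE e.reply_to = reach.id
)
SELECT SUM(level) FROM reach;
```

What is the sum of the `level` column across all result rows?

6

Base: id=11 (c22) at level 0.
Iteration 1: rows with reply_to in {11} -> c26 (id 12, level 1).
Iteration 2: rows with reply_to in {12} -> c37 (id 14, level 2).
Iteration 3: rows with reply_to in {14} -> c32 (id 15, level 3).
Iteration 4: no rows with reply_to in {15}; recursion stops.
SUM(level) = 0 + 1 + 2 + 3 = 6.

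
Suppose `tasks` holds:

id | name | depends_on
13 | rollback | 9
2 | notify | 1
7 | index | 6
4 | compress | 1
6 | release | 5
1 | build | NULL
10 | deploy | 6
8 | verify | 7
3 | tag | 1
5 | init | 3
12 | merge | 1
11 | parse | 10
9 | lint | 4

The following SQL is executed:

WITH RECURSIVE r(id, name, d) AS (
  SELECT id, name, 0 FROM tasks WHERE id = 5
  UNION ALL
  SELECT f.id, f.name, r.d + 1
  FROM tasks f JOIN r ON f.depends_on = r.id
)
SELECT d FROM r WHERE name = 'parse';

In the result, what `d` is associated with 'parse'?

3

Base: id=5 (init) at d 0.
Iteration 1: rows with depends_on in {5} -> release (id 6, d 1).
Iteration 2: rows with depends_on in {6} -> index (id 7, d 2), deploy (id 10, d 2).
Iteration 3: rows with depends_on in {7,10} -> verify (id 8, d 3), parse (id 11, d 3).
Iteration 4: no rows with depends_on in {8,11}; recursion stops.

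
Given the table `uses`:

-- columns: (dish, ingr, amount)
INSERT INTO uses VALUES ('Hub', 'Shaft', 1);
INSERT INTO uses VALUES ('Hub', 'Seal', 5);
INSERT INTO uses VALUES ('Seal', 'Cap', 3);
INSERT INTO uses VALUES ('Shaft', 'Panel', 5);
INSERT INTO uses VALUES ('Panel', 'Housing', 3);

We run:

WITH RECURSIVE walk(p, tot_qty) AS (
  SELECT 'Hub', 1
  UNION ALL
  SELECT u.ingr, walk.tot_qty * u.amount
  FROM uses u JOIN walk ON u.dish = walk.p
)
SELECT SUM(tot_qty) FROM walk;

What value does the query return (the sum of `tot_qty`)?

Base: (Hub, tot_qty=1).
Iteration 1: components of {Hub} -> Seal = 1*5 = 5, Shaft = 1*1 = 1.
Iteration 2: components of {Seal,Shaft} -> Cap = 5*3 = 15, Panel = 1*5 = 5.
Iteration 3: components of {Cap,Panel} -> Housing = 5*3 = 15.
Iteration 4: no further components; recursion stops.
SUM(tot_qty) = 1 + 1 + 5 + 5 + 15 + 15 = 42.

42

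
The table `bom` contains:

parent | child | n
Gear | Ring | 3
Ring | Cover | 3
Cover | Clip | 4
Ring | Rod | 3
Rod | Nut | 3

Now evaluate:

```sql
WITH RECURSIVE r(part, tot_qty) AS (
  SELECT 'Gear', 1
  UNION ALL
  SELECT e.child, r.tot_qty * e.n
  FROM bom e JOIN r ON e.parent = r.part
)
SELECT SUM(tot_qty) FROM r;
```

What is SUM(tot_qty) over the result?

Base: (Gear, tot_qty=1).
Iteration 1: components of {Gear} -> Ring = 1*3 = 3.
Iteration 2: components of {Ring} -> Cover = 3*3 = 9, Rod = 3*3 = 9.
Iteration 3: components of {Cover,Rod} -> Clip = 9*4 = 36, Nut = 9*3 = 27.
Iteration 4: no further components; recursion stops.
SUM(tot_qty) = 1 + 3 + 9 + 9 + 36 + 27 = 85.

85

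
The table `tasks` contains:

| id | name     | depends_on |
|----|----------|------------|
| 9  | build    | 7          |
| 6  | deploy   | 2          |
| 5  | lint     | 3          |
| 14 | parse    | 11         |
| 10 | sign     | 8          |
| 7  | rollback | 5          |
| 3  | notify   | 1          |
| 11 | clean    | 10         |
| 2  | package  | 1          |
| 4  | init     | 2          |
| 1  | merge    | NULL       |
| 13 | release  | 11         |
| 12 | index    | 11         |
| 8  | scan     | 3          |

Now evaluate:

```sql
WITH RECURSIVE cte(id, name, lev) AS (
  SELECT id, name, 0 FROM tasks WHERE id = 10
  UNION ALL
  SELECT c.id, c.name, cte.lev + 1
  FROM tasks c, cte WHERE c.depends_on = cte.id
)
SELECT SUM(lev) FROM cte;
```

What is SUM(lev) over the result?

Base: id=10 (sign) at lev 0.
Iteration 1: rows with depends_on in {10} -> clean (id 11, lev 1).
Iteration 2: rows with depends_on in {11} -> index (id 12, lev 2), release (id 13, lev 2), parse (id 14, lev 2).
Iteration 3: no rows with depends_on in {12,13,14}; recursion stops.
SUM(lev) = 0 + 1 + 2 + 2 + 2 = 7.

7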